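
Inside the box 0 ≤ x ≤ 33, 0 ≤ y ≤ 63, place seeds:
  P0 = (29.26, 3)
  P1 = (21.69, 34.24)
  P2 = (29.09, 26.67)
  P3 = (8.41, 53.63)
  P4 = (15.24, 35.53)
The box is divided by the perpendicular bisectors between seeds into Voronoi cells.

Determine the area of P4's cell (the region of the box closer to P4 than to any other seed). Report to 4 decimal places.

Area of P4's cell: 529.6889

1. box [0,33]×[0,63]: [(0, 0) (33, 0) (33, 63) (0, 63)]
2. ⊥bis P4·P0 via (22.25,19.265): [(0, 9.6755) (33, 23.8981) (33, 63) (0, 63)]  |A|=1525.0347
3. ⊥bis P4·P1 via (18.465,34.885): [(0, 9.6755) (14.6893, 16.0064) (24.088, 63) (0, 63)]  |A|=957.6396
4. ⊥bis P4·P2 via (22.165,31.1): [(0, 9.6755) (11.6797, 14.7093) (15.6808, 20.9638) (24.088, 63) (0, 63)]  |A|=950.8229
5. ⊥bis P4·P3 via (11.825,44.58): [(0, 40.1179) (0, 9.6755) (11.6797, 14.7093) (15.6808, 20.9638) (21.1043, 48.0815)]  |A|=529.6889
6. canonical 5-gon: [(0, 40.1179) (0, 9.6755) (11.6797, 14.7093) (15.6808, 20.9638) (21.1043, 48.0815)]
7. shoelace: 529.6889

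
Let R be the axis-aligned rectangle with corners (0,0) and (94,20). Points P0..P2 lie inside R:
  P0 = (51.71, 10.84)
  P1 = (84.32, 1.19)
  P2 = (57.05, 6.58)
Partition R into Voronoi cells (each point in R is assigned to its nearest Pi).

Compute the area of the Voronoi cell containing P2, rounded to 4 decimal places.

Area of P2's cell: 329.6910

1. box [0,94]×[0,20]: [(0, 0) (94, 0) (94, 20) (0, 20)]
2. ⊥bis P2·P0 via (54.38,8.71): [(47.4316, 0) (94, 0) (94, 20) (63.3866, 20)]  |A|=771.818
3. ⊥bis P2·P1 via (70.685,3.885): [(47.4316, 0) (69.9171, 0) (73.8702, 20) (63.3866, 20)]  |A|=329.691
4. canonical 4-gon: [(47.4316, 0) (69.9171, 0) (73.8702, 20) (63.3866, 20)]
5. shoelace: 329.691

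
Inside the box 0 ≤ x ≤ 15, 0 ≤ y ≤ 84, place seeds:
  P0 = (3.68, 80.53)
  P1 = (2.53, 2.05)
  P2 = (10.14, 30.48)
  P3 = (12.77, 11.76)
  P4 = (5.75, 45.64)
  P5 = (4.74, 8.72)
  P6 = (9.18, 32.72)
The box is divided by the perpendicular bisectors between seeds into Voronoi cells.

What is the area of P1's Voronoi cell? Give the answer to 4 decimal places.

1. box [0,15]×[0,84]: [(0, 0) (15, 0) (15, 84) (0, 84)]
2. ⊥bis P1·P0 via (3.105,41.29): [(0, 41.3355) (0, 0) (15, 0) (15, 41.1157)]  |A|=618.384
3. ⊥bis P1·P2 via (6.335,16.265): [(0, 17.9607) (0, 0) (15, 0) (15, 13.9456)]  |A|=239.2974
4. ⊥bis P1·P3 via (7.65,6.905): [(0, 14.9726) (0, 0) (14.1976, 0)]  |A|=106.2873
5. ⊥bis P1·P4 via (4.14,23.845): [(0, 14.9726) (0, 0) (14.1976, 0)]  |A|=106.2873
6. ⊥bis P1·P5 via (3.635,5.385): [(11.591, 2.7489) (0, 6.5894) (0, 0) (14.1976, 0)]  |A|=57.7028
7. ⊥bis P1·P6 via (5.855,17.385): [(11.591, 2.7489) (0, 6.5894) (0, 0) (14.1976, 0)]  |A|=57.7028
8. canonical 4-gon: [(11.591, 2.7489) (0, 6.5894) (0, 0) (14.1976, 0)]
9. shoelace: 57.7028

Area of P1's cell: 57.7028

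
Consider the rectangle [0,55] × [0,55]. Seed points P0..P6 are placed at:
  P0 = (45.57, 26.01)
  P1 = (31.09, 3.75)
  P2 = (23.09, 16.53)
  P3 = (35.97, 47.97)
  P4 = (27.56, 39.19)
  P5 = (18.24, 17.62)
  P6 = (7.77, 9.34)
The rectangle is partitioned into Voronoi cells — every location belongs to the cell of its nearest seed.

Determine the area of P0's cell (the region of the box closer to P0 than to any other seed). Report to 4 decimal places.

1. box [0,55]×[0,55]: [(0, 0) (55, 0) (55, 55) (0, 55)]
2. ⊥bis P0·P1 via (38.33,14.88): [(0, 39.8134) (55, 4.0363) (55, 55) (0, 55)]  |A|=1819.1332
3. ⊥bis P0·P2 via (34.33,21.27): [(36.5313, 16.05) (55, 4.0363) (55, 55) (20.1058, 55)]  |A|=1150.1811
4. ⊥bis P0·P3 via (40.77,36.99): [(29.7351, 32.166) (36.5313, 16.05) (55, 4.0363) (55, 43.2108)]  |A|=602.8666
5. ⊥bis P0·P4 via (36.565,32.6): [(39.3109, 36.3521) (32.1159, 26.5204) (36.5313, 16.05) (55, 4.0363) (55, 43.2108)]  |A|=570.853
6. ⊥bis P0·P5 via (31.905,21.815): [(39.3109, 36.3521) (32.1159, 26.5204) (36.5313, 16.05) (55, 4.0363) (55, 43.2108)]  |A|=570.853
7. ⊥bis P0·P6 via (26.67,17.675): [(39.3109, 36.3521) (32.1159, 26.5204) (36.5313, 16.05) (55, 4.0363) (55, 43.2108)]  |A|=570.853
8. canonical 5-gon: [(39.3109, 36.3521) (32.1159, 26.5204) (36.5313, 16.05) (55, 4.0363) (55, 43.2108)]
9. shoelace: 570.853

Area of P0's cell: 570.8530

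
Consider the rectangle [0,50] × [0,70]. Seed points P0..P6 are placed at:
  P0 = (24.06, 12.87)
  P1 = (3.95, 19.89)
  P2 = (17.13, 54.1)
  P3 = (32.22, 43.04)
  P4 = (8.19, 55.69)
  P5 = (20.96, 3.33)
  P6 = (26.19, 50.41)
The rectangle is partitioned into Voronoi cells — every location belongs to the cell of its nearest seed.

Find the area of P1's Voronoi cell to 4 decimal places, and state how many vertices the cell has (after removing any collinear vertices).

Area of P1's cell: 486.3584 (8 vertices)

1. box [0,50]×[0,70]: [(0, 0) (50, 0) (50, 70) (0, 70)]
2. ⊥bis P1·P0 via (14.005,16.38): [(0, 0) (8.2871, 0) (32.7227, 70) (0, 70)]  |A|=1435.3409
3. ⊥bis P1·P2 via (10.54,36.995): [(0, 41.0557) (0, 0) (8.2871, 0) (19.9374, 33.3745)]  |A|=547.5611
4. ⊥bis P1·P3 via (18.085,31.465): [(14.9469, 35.2972) (0, 41.0557) (0, 0) (8.2871, 0) (18.9164, 30.4497)]  |A|=539.2814
5. ⊥bis P1·P4 via (6.07,37.79): [(14.9469, 35.2972) (9.5446, 37.3785) (0, 38.5089) (0, 0) (8.2871, 0) (18.9164, 30.4497)]  |A|=527.1271
6. ⊥bis P1·P5 via (12.455,11.61): [(14.9469, 35.2972) (9.5446, 37.3785) (0, 38.5089) (0, 0) (1.1521, 0) (12.2755, 11.4257) (18.9164, 30.4497)]  |A|=486.3665
7. ⊥bis P1·P6 via (15.07,35.15): [(15.0635, 35.1547) (14.7796, 35.3616) (9.5446, 37.3785) (0, 38.5089) (0, 0) (1.1521, 0) (12.2755, 11.4257) (18.9164, 30.4497)]  |A|=486.3584
8. canonical 8-gon: [(15.0635, 35.1547) (14.7796, 35.3616) (9.5446, 37.3785) (0, 38.5089) (0, 0) (1.1521, 0) (12.2755, 11.4257) (18.9164, 30.4497)]
9. shoelace: 486.3584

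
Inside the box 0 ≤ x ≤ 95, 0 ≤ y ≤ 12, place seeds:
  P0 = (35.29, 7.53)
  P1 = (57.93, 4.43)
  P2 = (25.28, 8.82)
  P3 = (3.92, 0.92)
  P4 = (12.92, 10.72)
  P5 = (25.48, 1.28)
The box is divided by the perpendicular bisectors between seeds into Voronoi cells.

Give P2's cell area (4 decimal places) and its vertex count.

Area of P2's cell: 79.7631 (4 vertices)

1. box [0,95]×[0,12]: [(0, 0) (95, 0) (95, 12) (0, 12)]
2. ⊥bis P2·P0 via (30.285,8.175): [(0, 0) (29.2315, 0) (30.7779, 12) (0, 12)]  |A|=360.0565
3. ⊥bis P2·P1 via (41.605,6.625): [(0, 0) (29.2315, 0) (30.7779, 12) (0, 12)]  |A|=360.0565
4. ⊥bis P2·P3 via (14.6,4.87): [(16.4012, 0) (29.2315, 0) (30.7779, 12) (11.963, 12)]  |A|=189.8716
5. ⊥bis P2·P4 via (19.1,9.77): [(17.5981, 0) (29.2315, 0) (30.7779, 12) (19.4428, 12)]  |A|=137.8108
6. ⊥bis P2·P5 via (25.38,5.05): [(18.3458, 4.8634) (29.8977, 5.1698) (30.7779, 12) (19.4428, 12)]  |A|=79.7631
7. canonical 4-gon: [(18.3458, 4.8634) (29.8977, 5.1698) (30.7779, 12) (19.4428, 12)]
8. shoelace: 79.7631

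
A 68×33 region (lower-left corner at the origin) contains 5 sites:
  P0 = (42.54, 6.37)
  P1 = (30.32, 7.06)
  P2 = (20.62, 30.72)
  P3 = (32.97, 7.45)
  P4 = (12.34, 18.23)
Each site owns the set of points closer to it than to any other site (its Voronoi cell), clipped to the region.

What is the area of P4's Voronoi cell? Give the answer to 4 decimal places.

1. box [0,68]×[0,33]: [(0, 0) (68, 0) (68, 33) (0, 33)]
2. ⊥bis P4·P0 via (27.44,12.3): [(0, 0) (22.6096, 0) (35.5692, 33) (0, 33)]  |A|=959.9503
3. ⊥bis P4·P1 via (21.33,12.645): [(0, 0) (13.4743, 0) (33.9755, 33) (0, 33)]  |A|=782.9218
4. ⊥bis P4·P2 via (16.48,24.475): [(0, 0) (13.4743, 0) (25.1207, 18.7468) (3.6204, 33) (0, 33)]  |A|=566.5937
5. ⊥bis P4·P3 via (22.655,12.84): [(0, 0) (13.4743, 0) (25.1207, 18.7468) (3.6204, 33) (0, 33)]  |A|=566.5937
6. canonical 5-gon: [(0, 0) (13.4743, 0) (25.1207, 18.7468) (3.6204, 33) (0, 33)]
7. shoelace: 566.5937

Area of P4's cell: 566.5937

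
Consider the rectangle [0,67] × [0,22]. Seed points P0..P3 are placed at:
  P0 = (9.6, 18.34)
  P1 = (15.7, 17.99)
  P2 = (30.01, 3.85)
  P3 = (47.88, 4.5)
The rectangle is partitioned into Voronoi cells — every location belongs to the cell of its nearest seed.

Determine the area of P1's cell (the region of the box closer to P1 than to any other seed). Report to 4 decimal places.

1. box [0,67]×[0,22]: [(0, 0) (67, 0) (67, 22) (0, 22)]
2. ⊥bis P1·P0 via (12.65,18.165): [(11.6077, 0) (67, 0) (67, 22) (12.87, 22)]  |A|=1204.7443
3. ⊥bis P1·P2 via (22.855,10.92): [(11.6077, 0) (12.0647, 0) (33.8034, 22) (12.87, 22)]  |A|=235.2934
4. ⊥bis P1·P3 via (31.79,11.245): [(11.6077, 0) (12.0647, 0) (33.8034, 22) (12.87, 22)]  |A|=235.2934
5. canonical 4-gon: [(11.6077, 0) (12.0647, 0) (33.8034, 22) (12.87, 22)]
6. shoelace: 235.2934

Area of P1's cell: 235.2934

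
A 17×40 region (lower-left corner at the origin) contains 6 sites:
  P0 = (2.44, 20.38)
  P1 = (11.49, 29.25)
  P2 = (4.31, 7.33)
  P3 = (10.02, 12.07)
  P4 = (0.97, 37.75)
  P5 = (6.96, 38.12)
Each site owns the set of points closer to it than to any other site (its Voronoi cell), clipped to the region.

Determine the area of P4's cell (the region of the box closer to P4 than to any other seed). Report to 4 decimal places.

1. box [0,17]×[0,40]: [(0, 0) (17, 0) (17, 40) (0, 40)]
2. ⊥bis P4·P0 via (1.705,29.065): [(0, 28.9207) (17, 30.3594) (17, 40) (0, 40)]  |A|=176.1191
3. ⊥bis P4·P1 via (6.23,33.5): [(0, 28.9207) (2.7157, 29.1505) (11.4819, 40) (0, 40)]  |A|=77.3303
4. ⊥bis P4·P2 via (2.64,22.54): [(0, 28.9207) (2.7157, 29.1505) (11.4819, 40) (0, 40)]  |A|=77.3303
5. ⊥bis P4·P3 via (5.495,24.91): [(0, 28.9207) (2.7157, 29.1505) (11.4819, 40) (0, 40)]  |A|=77.3303
6. ⊥bis P4·P5 via (3.965,37.935): [(0, 28.9207) (2.7157, 29.1505) (4.3804, 31.2108) (3.8374, 40) (0, 40)]  |A|=43.7359
7. canonical 5-gon: [(0, 28.9207) (2.7157, 29.1505) (4.3804, 31.2108) (3.8374, 40) (0, 40)]
8. shoelace: 43.7359

Area of P4's cell: 43.7359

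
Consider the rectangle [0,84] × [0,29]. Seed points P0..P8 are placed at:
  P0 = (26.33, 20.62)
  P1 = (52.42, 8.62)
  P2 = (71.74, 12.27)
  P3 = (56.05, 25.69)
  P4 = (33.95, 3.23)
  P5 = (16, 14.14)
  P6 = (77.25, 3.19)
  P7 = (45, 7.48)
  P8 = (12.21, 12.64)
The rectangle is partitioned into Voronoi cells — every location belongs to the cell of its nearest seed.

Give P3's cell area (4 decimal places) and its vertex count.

Area of P3's cell: 294.2663 (5 vertices)

1. box [0,84]×[0,29]: [(0, 0) (84, 0) (84, 29) (0, 29)]
2. ⊥bis P3·P0 via (41.19,23.155): [(45.1401, 0) (84, 0) (84, 29) (40.1929, 29)]  |A|=1198.6722
3. ⊥bis P3·P1 via (54.235,17.155): [(41.761, 19.8076) (84, 10.8254) (84, 29) (40.1929, 29)]  |A|=585.1845
4. ⊥bis P3·P2 via (63.895,18.98): [(41.761, 19.8076) (61.0876, 15.6978) (72.4653, 29) (40.1929, 29)]  |A|=300.2539
5. ⊥bis P3·P4 via (45,14.46): [(41.761, 19.8076) (61.0876, 15.6978) (72.4653, 29) (40.1929, 29)]  |A|=300.2539
6. ⊥bis P3·P5 via (36.025,19.915): [(41.761, 19.8076) (61.0876, 15.6978) (72.4653, 29) (40.1929, 29)]  |A|=300.2539
7. ⊥bis P3·P6 via (66.65,14.44): [(41.761, 19.8076) (61.0876, 15.6978) (72.4653, 29) (40.1929, 29)]  |A|=300.2539
8. ⊥bis P3·P7 via (50.525,16.585): [(41.3623, 22.145) (47.0773, 18.6771) (61.0876, 15.6978) (72.4653, 29) (40.1929, 29)]  |A|=294.2663
9. ⊥bis P3·P8 via (34.13,19.165): [(41.3623, 22.145) (47.0773, 18.6771) (61.0876, 15.6978) (72.4653, 29) (40.1929, 29)]  |A|=294.2663
10. canonical 5-gon: [(41.3623, 22.145) (47.0773, 18.6771) (61.0876, 15.6978) (72.4653, 29) (40.1929, 29)]
11. shoelace: 294.2663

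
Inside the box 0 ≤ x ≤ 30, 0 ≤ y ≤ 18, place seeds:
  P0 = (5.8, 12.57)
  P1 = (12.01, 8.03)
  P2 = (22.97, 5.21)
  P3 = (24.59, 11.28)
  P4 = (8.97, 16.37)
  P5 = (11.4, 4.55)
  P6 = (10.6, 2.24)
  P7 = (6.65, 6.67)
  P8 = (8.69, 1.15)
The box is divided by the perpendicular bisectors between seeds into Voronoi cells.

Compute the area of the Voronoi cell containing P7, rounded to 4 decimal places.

Area of P7's cell: 59.8824

1. box [0,30]×[0,18]: [(0, 0) (30, 0) (30, 18) (0, 18)]
2. ⊥bis P7·P0 via (6.225,9.62): [(0, 8.7232) (0, 0) (30, 0) (30, 13.0452)]  |A|=326.5258
3. ⊥bis P7·P1 via (9.33,7.35): [(8.6648, 9.9715) (0, 8.7232) (0, 0) (11.1949, 0)]  |A|=93.6076
4. ⊥bis P7·P2 via (14.81,5.94): [(8.6648, 9.9715) (0, 8.7232) (0, 0) (11.1949, 0)]  |A|=93.6076
5. ⊥bis P7·P3 via (15.62,8.975): [(8.6648, 9.9715) (0, 8.7232) (0, 0) (11.1949, 0)]  |A|=93.6076
6. ⊥bis P7·P4 via (7.81,11.52): [(8.6648, 9.9715) (0, 8.7232) (0, 0) (11.1949, 0)]  |A|=93.6076
7. ⊥bis P7·P5 via (9.025,5.61): [(9.5009, 6.6763) (8.6648, 9.9715) (0, 8.7232) (0, 0) (6.5212, 0)]  |A|=78.0058
8. ⊥bis P7·P6 via (8.625,4.455): [(8.4332, 4.2839) (9.5009, 6.6763) (8.6648, 9.9715) (0, 8.7232) (0, 0) (3.6286, 0)]  |A|=71.8101
9. ⊥bis P7·P8 via (7.67,3.91): [(8.2571, 4.127) (8.4332, 4.2839) (9.5009, 6.6763) (8.6648, 9.9715) (0, 8.7232) (0, 1.0754)]  |A|=59.8824
10. canonical 6-gon: [(8.2571, 4.127) (8.4332, 4.2839) (9.5009, 6.6763) (8.6648, 9.9715) (0, 8.7232) (0, 1.0754)]
11. shoelace: 59.8824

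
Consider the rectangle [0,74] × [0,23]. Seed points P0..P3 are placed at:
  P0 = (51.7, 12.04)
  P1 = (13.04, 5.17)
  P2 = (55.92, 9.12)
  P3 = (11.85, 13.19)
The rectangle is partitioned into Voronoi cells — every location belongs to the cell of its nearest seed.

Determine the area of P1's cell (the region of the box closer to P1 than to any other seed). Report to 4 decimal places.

Area of P1's cell: 320.6194

1. box [0,74]×[0,23]: [(0, 0) (74, 0) (74, 23) (0, 23)]
2. ⊥bis P1·P0 via (32.37,8.605): [(0, 0) (33.8991, 0) (29.812, 23) (0, 23)]  |A|=732.6776
3. ⊥bis P1·P2 via (34.48,7.145): [(0, 0) (33.8991, 0) (29.812, 23) (0, 23)]  |A|=732.6776
4. ⊥bis P1·P3 via (12.445,9.18): [(0, 7.3334) (0, 0) (33.8991, 0) (31.7586, 12.0457)]  |A|=320.6194
5. canonical 4-gon: [(0, 7.3334) (0, 0) (33.8991, 0) (31.7586, 12.0457)]
6. shoelace: 320.6194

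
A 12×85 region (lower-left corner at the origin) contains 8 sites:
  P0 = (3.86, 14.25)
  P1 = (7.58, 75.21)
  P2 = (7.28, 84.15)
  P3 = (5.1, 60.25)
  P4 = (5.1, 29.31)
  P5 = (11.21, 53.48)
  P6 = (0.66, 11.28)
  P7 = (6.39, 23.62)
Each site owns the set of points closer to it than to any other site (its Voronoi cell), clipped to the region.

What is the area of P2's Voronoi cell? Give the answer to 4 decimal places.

1. box [0,12]×[0,85]: [(0, 0) (12, 0) (12, 85) (0, 85)]
2. ⊥bis P2·P0 via (5.57,49.2): [(0, 49.4725) (12, 48.8854) (12, 85) (0, 85)]  |A|=429.8525
3. ⊥bis P2·P1 via (7.43,79.68): [(0, 79.4307) (12, 79.8334) (12, 85) (0, 85)]  |A|=64.4158
4. ⊥bis P2·P3 via (6.19,72.2): [(0, 79.4307) (12, 79.8334) (12, 85) (0, 85)]  |A|=64.4158
5. ⊥bis P2·P4 via (6.19,56.73): [(0, 79.4307) (12, 79.8334) (12, 85) (0, 85)]  |A|=64.4158
6. ⊥bis P2·P5 via (9.245,68.815): [(0, 79.4307) (12, 79.8334) (12, 85) (0, 85)]  |A|=64.4158
7. ⊥bis P2·P6 via (3.97,47.715): [(0, 79.4307) (12, 79.8334) (12, 85) (0, 85)]  |A|=64.4158
8. ⊥bis P2·P7 via (6.835,53.885): [(0, 79.4307) (12, 79.8334) (12, 85) (0, 85)]  |A|=64.4158
9. canonical 4-gon: [(0, 79.4307) (12, 79.8334) (12, 85) (0, 85)]
10. shoelace: 64.4158

Area of P2's cell: 64.4158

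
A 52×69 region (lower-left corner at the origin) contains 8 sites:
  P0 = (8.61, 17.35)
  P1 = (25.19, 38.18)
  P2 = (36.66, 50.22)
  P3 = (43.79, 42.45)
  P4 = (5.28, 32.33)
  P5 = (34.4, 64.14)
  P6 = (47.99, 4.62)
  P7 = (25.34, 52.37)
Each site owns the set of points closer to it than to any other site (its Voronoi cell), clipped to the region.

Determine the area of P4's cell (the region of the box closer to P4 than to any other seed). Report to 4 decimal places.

1. box [0,52]×[0,69]: [(0, 0) (52, 0) (52, 69) (0, 69)]
2. ⊥bis P4·P0 via (6.945,24.84): [(0, 23.2962) (52, 34.8556) (52, 69) (0, 69)]  |A|=2076.0554
3. ⊥bis P4·P1 via (15.235,35.255): [(0, 23.2962) (17.5993, 27.2084) (5.32, 69) (0, 69)]  |A|=513.3422
4. ⊥bis P4·P2 via (20.97,41.275): [(0, 23.2962) (17.5993, 27.2084) (5.4861, 68.4346) (5.1637, 69) (0, 69)]  |A|=513.298
5. ⊥bis P4·P3 via (24.535,37.39): [(0, 23.2962) (17.5993, 27.2084) (5.4861, 68.4346) (5.1637, 69) (0, 69)]  |A|=513.298
6. ⊥bis P4·P5 via (19.84,48.235): [(0, 66.3972) (0, 23.2962) (17.5993, 27.2084) (8.3235, 58.7776)]  |A|=475.3185
7. ⊥bis P4·P6 via (26.635,18.475): [(0, 66.3972) (0, 23.2962) (17.5993, 27.2084) (8.3235, 58.7776)]  |A|=475.3185
8. ⊥bis P4·P7 via (15.31,42.35): [(0, 57.6753) (0, 23.2962) (17.5993, 27.2084) (12.2505, 45.4126)]  |A|=381.2333
9. canonical 4-gon: [(0, 57.6753) (0, 23.2962) (17.5993, 27.2084) (12.2505, 45.4126)]
10. shoelace: 381.2333

Area of P4's cell: 381.2333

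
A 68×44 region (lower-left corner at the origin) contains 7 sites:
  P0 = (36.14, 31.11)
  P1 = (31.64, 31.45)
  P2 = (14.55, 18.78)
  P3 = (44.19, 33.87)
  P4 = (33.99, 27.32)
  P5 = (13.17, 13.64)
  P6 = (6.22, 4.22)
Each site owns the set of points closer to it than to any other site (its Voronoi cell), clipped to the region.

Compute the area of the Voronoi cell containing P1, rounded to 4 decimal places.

Area of P1's cell: 322.1547

1. box [0,68]×[0,44]: [(0, 0) (68, 0) (68, 44) (0, 44)]
2. ⊥bis P1·P0 via (33.89,31.28): [(0, 0) (31.5266, 0) (34.8511, 44) (0, 44)]  |A|=1460.3092
3. ⊥bis P1·P2 via (23.095,25.115): [(32.4689, 12.471) (34.8511, 44) (9.0942, 44)]  |A|=406.0435
4. ⊥bis P1·P3 via (37.915,32.66): [(32.4689, 12.471) (34.8511, 44) (9.0942, 44)]  |A|=406.0435
5. ⊥bis P1·P4 via (32.815,29.385): [(23.7524, 24.2283) (33.7887, 29.939) (34.8511, 44) (9.0942, 44)]  |A|=322.1547
6. ⊥bis P1·P5 via (22.405,22.545): [(23.7524, 24.2283) (33.7887, 29.939) (34.8511, 44) (9.0942, 44)]  |A|=322.1547
7. ⊥bis P1·P6 via (18.93,17.835): [(23.7524, 24.2283) (33.7887, 29.939) (34.8511, 44) (9.0942, 44)]  |A|=322.1547
8. canonical 4-gon: [(23.7524, 24.2283) (33.7887, 29.939) (34.8511, 44) (9.0942, 44)]
9. shoelace: 322.1547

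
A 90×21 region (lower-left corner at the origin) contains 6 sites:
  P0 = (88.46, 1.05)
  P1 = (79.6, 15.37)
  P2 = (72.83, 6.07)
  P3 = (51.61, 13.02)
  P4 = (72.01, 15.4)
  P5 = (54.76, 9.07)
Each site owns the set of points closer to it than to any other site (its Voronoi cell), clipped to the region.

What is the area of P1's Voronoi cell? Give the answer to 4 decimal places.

Area of P1's cell: 168.2751

1. box [0,90]×[0,21]: [(0, 0) (90, 0) (90, 21) (0, 21)]
2. ⊥bis P1·P0 via (84.03,8.21): [(0, 0) (70.7606, 0) (90, 11.9037) (90, 21) (0, 21)]  |A|=1775.4895
3. ⊥bis P1·P2 via (76.215,10.72): [(81.6694, 6.7494) (90, 11.9037) (90, 21) (62.0933, 21)]  |A|=236.7318
4. ⊥bis P1·P3 via (65.605,14.195): [(65.2251, 18.7202) (81.6694, 6.7494) (90, 11.9037) (90, 21) (65.0337, 21)]  |A|=233.3801
5. ⊥bis P1·P4 via (75.805,15.385): [(75.7878, 11.031) (81.6694, 6.7494) (90, 11.9037) (90, 21) (75.8272, 21)]  |A|=168.2751
6. ⊥bis P1·P5 via (67.18,12.22): [(75.7878, 11.031) (81.6694, 6.7494) (90, 11.9037) (90, 21) (75.8272, 21)]  |A|=168.2751
7. canonical 5-gon: [(75.7878, 11.031) (81.6694, 6.7494) (90, 11.9037) (90, 21) (75.8272, 21)]
8. shoelace: 168.2751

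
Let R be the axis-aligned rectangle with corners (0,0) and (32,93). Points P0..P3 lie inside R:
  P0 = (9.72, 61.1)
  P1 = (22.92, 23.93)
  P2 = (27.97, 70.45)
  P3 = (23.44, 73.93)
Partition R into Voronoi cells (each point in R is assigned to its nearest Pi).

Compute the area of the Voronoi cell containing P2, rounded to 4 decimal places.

Area of P2's cell: 238.3712

1. box [0,32]×[0,93]: [(0, 0) (32, 0) (32, 93) (0, 93)]
2. ⊥bis P2·P0 via (18.845,65.775): [(32, 40.0981) (32, 93) (4.8968, 93)]  |A|=716.9037
3. ⊥bis P2·P1 via (25.445,47.19): [(28.5387, 46.8542) (32, 46.4784) (32, 93) (4.8968, 93)]  |A|=705.8616
4. ⊥bis P2·P3 via (25.705,72.19): [(19.6179, 64.2663) (28.5387, 46.8542) (32, 46.4784) (32, 80.3844)]  |A|=238.3712
5. canonical 4-gon: [(19.6179, 64.2663) (28.5387, 46.8542) (32, 46.4784) (32, 80.3844)]
6. shoelace: 238.3712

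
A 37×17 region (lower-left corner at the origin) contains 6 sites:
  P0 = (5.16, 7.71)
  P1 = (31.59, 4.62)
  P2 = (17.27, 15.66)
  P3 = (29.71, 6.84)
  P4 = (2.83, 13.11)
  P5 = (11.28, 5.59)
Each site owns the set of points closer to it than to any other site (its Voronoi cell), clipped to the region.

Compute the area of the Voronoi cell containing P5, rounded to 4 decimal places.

1. box [0,37]×[0,17]: [(0, 0) (37, 0) (37, 17) (0, 17)]
2. ⊥bis P5·P0 via (8.22,6.65): [(5.9164, 0) (37, 0) (37, 17) (11.8053, 17)]  |A|=478.3656
3. ⊥bis P5·P1 via (21.435,5.105): [(5.9164, 0) (21.1912, 0) (22.0031, 17) (11.8053, 17)]  |A|=216.517
4. ⊥bis P5·P2 via (14.275,10.625): [(10.3962, 12.9322) (5.9164, 0) (21.1912, 0) (21.4936, 6.3311)]  |A|=134.8961
5. ⊥bis P5·P3 via (20.495,6.215): [(20.4448, 6.955) (10.3962, 12.9322) (5.9164, 0) (20.9165, 0)]  |A|=130.5268
6. ⊥bis P5·P4 via (7.055,9.35): [(20.4448, 6.955) (10.3962, 12.9322) (5.9164, 0) (20.9165, 0)]  |A|=130.5268
7. canonical 4-gon: [(20.4448, 6.955) (10.3962, 12.9322) (5.9164, 0) (20.9165, 0)]
8. shoelace: 130.5268

Area of P5's cell: 130.5268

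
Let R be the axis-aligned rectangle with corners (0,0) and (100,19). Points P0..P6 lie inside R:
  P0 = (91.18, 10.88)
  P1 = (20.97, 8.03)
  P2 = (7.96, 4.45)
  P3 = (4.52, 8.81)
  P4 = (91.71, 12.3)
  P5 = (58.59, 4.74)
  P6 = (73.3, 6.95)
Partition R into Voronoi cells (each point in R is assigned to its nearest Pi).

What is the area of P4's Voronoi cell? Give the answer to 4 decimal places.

1. box [0,100]×[0,19]: [(0, 0) (100, 0) (100, 19) (0, 19)]
2. ⊥bis P4·P0 via (91.445,11.59): [(100, 8.3969) (100, 19) (71.5918, 19)]  |A|=150.607
3. ⊥bis P4·P1 via (56.34,10.165): [(100, 8.3969) (100, 19) (71.5918, 19)]  |A|=150.607
4. ⊥bis P4·P2 via (49.835,8.375): [(100, 8.3969) (100, 19) (71.5918, 19)]  |A|=150.607
5. ⊥bis P4·P3 via (48.115,10.555): [(100, 8.3969) (100, 19) (71.5918, 19)]  |A|=150.607
6. ⊥bis P4·P5 via (75.15,8.52): [(72.8664, 18.5243) (100, 8.3969) (100, 19) (72.7578, 19)]  |A|=150.3296
7. ⊥bis P4·P6 via (82.505,9.625): [(80.7768, 15.5718) (100, 8.3969) (100, 19) (79.7806, 19)]  |A|=136.5705
8. canonical 4-gon: [(80.7768, 15.5718) (100, 8.3969) (100, 19) (79.7806, 19)]
9. shoelace: 136.5705

Area of P4's cell: 136.5705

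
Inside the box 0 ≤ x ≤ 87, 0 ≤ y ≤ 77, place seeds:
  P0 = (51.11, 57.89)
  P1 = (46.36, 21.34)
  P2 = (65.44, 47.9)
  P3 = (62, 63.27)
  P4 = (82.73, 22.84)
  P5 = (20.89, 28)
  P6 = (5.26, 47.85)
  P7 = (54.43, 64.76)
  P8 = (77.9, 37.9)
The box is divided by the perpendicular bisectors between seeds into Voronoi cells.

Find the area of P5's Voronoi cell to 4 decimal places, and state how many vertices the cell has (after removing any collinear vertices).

Area of P5's cell: 1317.4853 (5 vertices)

1. box [0,87]×[0,77]: [(0, 0) (87, 0) (87, 77) (0, 77)]
2. ⊥bis P5·P0 via (36,42.945): [(0, 0) (78.476, 0) (2.3169, 77) (0, 77)]  |A|=3110.5275
3. ⊥bis P5·P1 via (33.625,24.67): [(0, 0) (27.1742, 0) (37.901, 41.023) (2.3169, 77) (0, 77)]  |A|=2058.2502
4. ⊥bis P5·P2 via (43.165,37.95): [(0, 0) (27.1742, 0) (37.901, 41.023) (2.3169, 77) (0, 77)]  |A|=2058.2502
5. ⊥bis P5·P3 via (41.445,45.635): [(0, 0) (27.1742, 0) (37.901, 41.023) (2.3169, 77) (0, 77)]  |A|=2058.2502
6. ⊥bis P5·P4 via (51.81,25.42): [(0, 0) (27.1742, 0) (37.901, 41.023) (2.3169, 77) (0, 77)]  |A|=2058.2502
7. ⊥bis P5·P6 via (13.075,37.925): [(0, 27.6297) (0, 0) (27.1742, 0) (37.901, 41.023) (28.7541, 50.2708)]  |A|=1317.4853
8. ⊥bis P5·P7 via (37.66,46.38): [(0, 27.6297) (0, 0) (27.1742, 0) (37.901, 41.023) (28.7541, 50.2708)]  |A|=1317.4853
9. ⊥bis P5·P8 via (49.395,32.95): [(0, 27.6297) (0, 0) (27.1742, 0) (37.901, 41.023) (28.7541, 50.2708)]  |A|=1317.4853
10. canonical 5-gon: [(0, 27.6297) (0, 0) (27.1742, 0) (37.901, 41.023) (28.7541, 50.2708)]
11. shoelace: 1317.4853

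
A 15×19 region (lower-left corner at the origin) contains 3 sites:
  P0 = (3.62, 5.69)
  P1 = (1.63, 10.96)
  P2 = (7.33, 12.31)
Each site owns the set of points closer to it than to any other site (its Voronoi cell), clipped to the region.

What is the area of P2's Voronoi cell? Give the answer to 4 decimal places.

1. box [0,15]×[0,19]: [(0, 0) (15, 0) (15, 19) (0, 19)]
2. ⊥bis P2·P0 via (5.475,9): [(0, 12.0683) (15, 3.662) (15, 19) (0, 19)]  |A|=167.0228
3. ⊥bis P2·P1 via (4.48,11.635): [(5.0473, 9.2397) (15, 3.662) (15, 19) (2.7357, 19)]  |A|=136.1792
4. canonical 4-gon: [(5.0473, 9.2397) (15, 3.662) (15, 19) (2.7357, 19)]
5. shoelace: 136.1792

Area of P2's cell: 136.1792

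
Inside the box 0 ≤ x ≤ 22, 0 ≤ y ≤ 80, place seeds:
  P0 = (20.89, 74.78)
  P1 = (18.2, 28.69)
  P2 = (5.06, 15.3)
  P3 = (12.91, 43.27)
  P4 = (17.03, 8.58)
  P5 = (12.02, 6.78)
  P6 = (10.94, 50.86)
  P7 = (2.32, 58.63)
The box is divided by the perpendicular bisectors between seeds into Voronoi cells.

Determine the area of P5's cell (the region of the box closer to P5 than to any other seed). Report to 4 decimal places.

Area of P5's cell: 146.3429

1. box [0,22]×[0,80]: [(0, 0) (22, 0) (22, 80) (0, 80)]
2. ⊥bis P5·P0 via (16.455,40.78): [(0, 42.9264) (0, 0) (22, 0) (22, 40.0567)]  |A|=912.8142
3. ⊥bis P5·P1 via (15.11,17.735): [(0, 21.997) (0, 0) (22, 0) (22, 15.7916)]  |A|=415.6741
4. ⊥bis P5·P2 via (8.54,11.04): [(16.3184, 17.3942) (0, 4.0637) (0, 0) (22, 0) (22, 15.7916)]  |A|=269.3529
5. ⊥bis P5·P3 via (12.465,25.025): [(16.3184, 17.3942) (0, 4.0637) (0, 0) (22, 0) (22, 15.7916)]  |A|=269.3529
6. ⊥bis P5·P4 via (14.525,7.68): [(12.2337, 14.0574) (0, 4.0637) (0, 0) (17.2843, 0)]  |A|=146.3429
7. ⊥bis P5·P6 via (11.48,28.82): [(12.2337, 14.0574) (0, 4.0637) (0, 0) (17.2843, 0)]  |A|=146.3429
8. ⊥bis P5·P7 via (7.17,32.705): [(12.2337, 14.0574) (0, 4.0637) (0, 0) (17.2843, 0)]  |A|=146.3429
9. canonical 4-gon: [(12.2337, 14.0574) (0, 4.0637) (0, 0) (17.2843, 0)]
10. shoelace: 146.3429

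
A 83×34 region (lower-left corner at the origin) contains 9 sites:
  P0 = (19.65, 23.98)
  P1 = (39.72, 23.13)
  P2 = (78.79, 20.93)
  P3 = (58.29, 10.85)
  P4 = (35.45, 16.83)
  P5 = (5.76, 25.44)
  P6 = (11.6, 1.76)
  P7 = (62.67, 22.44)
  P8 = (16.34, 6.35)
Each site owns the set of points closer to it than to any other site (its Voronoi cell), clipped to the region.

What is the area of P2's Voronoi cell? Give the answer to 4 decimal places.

Area of P2's cell: 382.0553

1. box [0,83]×[0,34]: [(0, 0) (83, 0) (83, 34) (0, 34)]
2. ⊥bis P2·P0 via (49.22,22.455): [(48.0619, 0) (83, 0) (83, 34) (49.8154, 34)]  |A|=1158.0852
3. ⊥bis P2·P1 via (59.255,22.03): [(58.0145, 0) (83, 0) (83, 34) (59.929, 34)]  |A|=816.96
4. ⊥bis P2·P3 via (68.54,15.89): [(59.8988, 33.4638) (76.3532, 0) (83, 0) (83, 34) (59.929, 34)]  |A|=510.1183
5. ⊥bis P2·P4 via (57.12,18.88): [(59.8988, 33.4638) (76.3532, 0) (83, 0) (83, 34) (59.929, 34)]  |A|=510.1183
6. ⊥bis P2·P5 via (42.275,23.185): [(59.8988, 33.4638) (76.3532, 0) (83, 0) (83, 34) (59.929, 34)]  |A|=510.1183
7. ⊥bis P2·P6 via (45.195,11.345): [(59.8988, 33.4638) (76.3532, 0) (83, 0) (83, 34) (59.929, 34)]  |A|=510.1183
8. ⊥bis P2·P7 via (70.73,21.685): [(69.9236, 13.0762) (76.3532, 0) (83, 0) (83, 34) (71.8836, 34)]  |A|=382.0553
9. ⊥bis P2·P8 via (47.565,13.64): [(69.9236, 13.0762) (76.3532, 0) (83, 0) (83, 34) (71.8836, 34)]  |A|=382.0553
10. canonical 5-gon: [(69.9236, 13.0762) (76.3532, 0) (83, 0) (83, 34) (71.8836, 34)]
11. shoelace: 382.0553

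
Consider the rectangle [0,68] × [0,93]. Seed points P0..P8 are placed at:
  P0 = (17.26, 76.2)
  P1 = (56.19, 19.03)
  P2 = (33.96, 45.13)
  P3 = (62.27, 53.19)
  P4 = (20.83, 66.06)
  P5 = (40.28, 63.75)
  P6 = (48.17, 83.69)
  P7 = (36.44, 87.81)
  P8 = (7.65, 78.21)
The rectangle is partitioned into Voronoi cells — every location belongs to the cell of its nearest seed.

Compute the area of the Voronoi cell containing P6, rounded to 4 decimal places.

1. box [0,68]×[0,93]: [(0, 0) (68, 0) (68, 93) (0, 93)]
2. ⊥bis P6·P0 via (32.715,79.945): [(52.087, 0) (68, 0) (68, 93) (29.5516, 93)]  |A|=2527.8077
3. ⊥bis P6·P1 via (52.18,51.36): [(40.0075, 49.8502) (68, 53.3222) (68, 93) (29.5516, 93)]  |A|=1384.8623
4. ⊥bis P6·P2 via (41.065,64.41): [(36.0297, 66.2656) (68, 54.484) (68, 93) (29.5516, 93)]  |A|=1129.6315
5. ⊥bis P6·P3 via (55.22,68.44): [(36.0297, 66.2656) (44.0907, 63.295) (68, 74.3481) (68, 93) (29.5516, 93)]  |A|=892.1628
6. ⊥bis P6·P4 via (34.5,74.875): [(33.6086, 76.2574) (41.3054, 64.3214) (44.0907, 63.295) (68, 74.3481) (68, 93) (29.5516, 93)]  |A|=868.1597
7. ⊥bis P6·P5 via (44.225,73.72): [(33.1628, 78.0972) (56.3033, 68.9408) (68, 74.3481) (68, 93) (29.5516, 93)]  |A|=727.4992
8. ⊥bis P6·P7 via (42.305,85.75): [(38.8295, 75.8549) (56.3033, 68.9408) (68, 74.3481) (68, 93) (44.8515, 93)]  |A|=558.1637
9. ⊥bis P6·P8 via (27.91,80.95): [(38.8295, 75.8549) (56.3033, 68.9408) (68, 74.3481) (68, 93) (44.8515, 93)]  |A|=558.1637
10. canonical 5-gon: [(38.8295, 75.8549) (56.3033, 68.9408) (68, 74.3481) (68, 93) (44.8515, 93)]
11. shoelace: 558.1637

Area of P6's cell: 558.1637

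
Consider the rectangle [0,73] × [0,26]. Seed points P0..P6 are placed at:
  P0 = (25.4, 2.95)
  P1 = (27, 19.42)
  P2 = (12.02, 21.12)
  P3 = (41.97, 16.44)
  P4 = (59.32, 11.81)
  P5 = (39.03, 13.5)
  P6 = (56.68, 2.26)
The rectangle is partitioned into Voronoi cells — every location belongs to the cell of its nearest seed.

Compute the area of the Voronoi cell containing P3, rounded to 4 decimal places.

1. box [0,73]×[0,26]: [(0, 0) (73, 0) (73, 26) (0, 26)]
2. ⊥bis P3·P0 via (33.685,9.695): [(41.5779, 0) (73, 0) (73, 26) (20.4107, 26)]  |A|=1092.1475
3. ⊥bis P3·P1 via (34.485,17.93): [(33.0106, 10.5234) (41.5779, 0) (73, 0) (73, 26) (36.0915, 26)]  |A|=970.8053
4. ⊥bis P3·P2 via (26.995,18.78): [(33.0106, 10.5234) (41.5779, 0) (73, 0) (73, 26) (36.0915, 26)]  |A|=970.8053
5. ⊥bis P3·P4 via (50.645,14.125): [(33.0106, 10.5234) (41.5779, 0) (46.8756, 0) (53.8139, 26) (36.0915, 26)]  |A|=381.7696
6. ⊥bis P3·P5 via (40.5,14.97): [(34.9922, 20.4778) (48.686, 6.784) (53.8139, 26) (36.0915, 26)]  |A|=215.6141
7. ⊥bis P3·P6 via (49.325,9.35): [(34.9922, 20.4778) (47.7519, 7.7181) (49.3883, 9.4156) (53.8139, 26) (36.0915, 26)]  |A|=214.057
8. canonical 5-gon: [(34.9922, 20.4778) (47.7519, 7.7181) (49.3883, 9.4156) (53.8139, 26) (36.0915, 26)]
9. shoelace: 214.057

Area of P3's cell: 214.0570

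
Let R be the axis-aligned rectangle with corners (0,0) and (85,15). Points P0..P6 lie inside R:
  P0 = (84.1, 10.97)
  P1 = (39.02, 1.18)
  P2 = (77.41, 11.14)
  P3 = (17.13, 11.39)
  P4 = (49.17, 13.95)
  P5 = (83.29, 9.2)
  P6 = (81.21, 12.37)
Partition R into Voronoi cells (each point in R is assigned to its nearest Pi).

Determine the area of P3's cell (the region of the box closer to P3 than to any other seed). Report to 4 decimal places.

Area of P3's cell: 429.6256

1. box [0,85]×[0,15]: [(0, 0) (85, 0) (85, 15) (0, 15)]
2. ⊥bis P3·P0 via (50.615,11.18): [(0, 0) (50.5449, 0) (50.639, 15) (0, 15)]  |A|=758.8788
3. ⊥bis P3·P1 via (28.075,6.285): [(0, 0) (25.1435, 0) (32.1399, 15) (0, 15)]  |A|=429.6256
4. ⊥bis P3·P2 via (47.27,11.265): [(0, 0) (25.1435, 0) (32.1399, 15) (0, 15)]  |A|=429.6256
5. ⊥bis P3·P4 via (33.15,12.67): [(0, 0) (25.1435, 0) (32.1399, 15) (0, 15)]  |A|=429.6256
6. ⊥bis P3·P5 via (50.21,10.295): [(0, 0) (25.1435, 0) (32.1399, 15) (0, 15)]  |A|=429.6256
7. ⊥bis P3·P6 via (49.17,11.88): [(0, 0) (25.1435, 0) (32.1399, 15) (0, 15)]  |A|=429.6256
8. canonical 4-gon: [(0, 0) (25.1435, 0) (32.1399, 15) (0, 15)]
9. shoelace: 429.6256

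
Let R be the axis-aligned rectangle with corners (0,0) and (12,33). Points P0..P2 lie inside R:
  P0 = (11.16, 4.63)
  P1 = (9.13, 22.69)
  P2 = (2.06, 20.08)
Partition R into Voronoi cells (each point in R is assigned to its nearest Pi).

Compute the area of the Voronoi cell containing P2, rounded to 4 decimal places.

Area of P2's cell: 117.2249

1. box [0,12]×[0,33]: [(0, 0) (12, 0) (12, 33) (0, 33)]
2. ⊥bis P2·P0 via (6.61,12.355): [(0, 8.4617) (12, 15.5297) (12, 33) (0, 33)]  |A|=252.0515
3. ⊥bis P2·P1 via (5.595,21.385): [(0, 8.4617) (8.5145, 13.4767) (1.3071, 33) (0, 33)]  |A|=117.2249
4. canonical 4-gon: [(0, 8.4617) (8.5145, 13.4767) (1.3071, 33) (0, 33)]
5. shoelace: 117.2249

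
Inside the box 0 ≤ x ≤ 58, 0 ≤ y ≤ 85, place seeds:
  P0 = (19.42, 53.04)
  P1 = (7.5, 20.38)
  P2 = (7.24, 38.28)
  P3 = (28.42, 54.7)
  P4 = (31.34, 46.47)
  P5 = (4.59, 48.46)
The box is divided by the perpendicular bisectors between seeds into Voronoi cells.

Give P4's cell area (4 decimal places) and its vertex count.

Area of P4's cell: 1422.4333 (6 vertices)

1. box [0,58]×[0,85]: [(0, 0) (58, 0) (58, 85) (0, 85)]
2. ⊥bis P4·P0 via (25.38,49.755): [(0, 3.7079) (0, 0) (58, 0) (58, 85) (44.8061, 85)]  |A|=3108.8067
3. ⊥bis P4·P1 via (19.42,33.425): [(17.3978, 35.2728) (55.9996, 0) (58, 0) (58, 85) (44.8061, 85)]  |A|=2088.92
4. ⊥bis P4·P2 via (19.29,42.375): [(20.0613, 40.1053) (23.6428, 29.5664) (55.9996, 0) (58, 0) (58, 85) (44.8061, 85)]  |A|=2066.2309
5. ⊥bis P4·P3 via (29.88,50.585): [(24.8548, 48.802) (20.0613, 40.1053) (23.6428, 29.5664) (55.9996, 0) (58, 0) (58, 60.562)]  |A|=1422.4333
6. ⊥bis P4·P5 via (17.965,47.465): [(24.8548, 48.802) (20.0613, 40.1053) (23.6428, 29.5664) (55.9996, 0) (58, 0) (58, 60.562)]  |A|=1422.4333
7. canonical 6-gon: [(24.8548, 48.802) (20.0613, 40.1053) (23.6428, 29.5664) (55.9996, 0) (58, 0) (58, 60.562)]
8. shoelace: 1422.4333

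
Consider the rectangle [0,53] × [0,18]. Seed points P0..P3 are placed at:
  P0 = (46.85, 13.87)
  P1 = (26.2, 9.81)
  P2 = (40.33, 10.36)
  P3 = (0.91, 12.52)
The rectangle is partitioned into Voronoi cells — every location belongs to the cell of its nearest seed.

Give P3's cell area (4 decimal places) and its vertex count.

1. box [0,53]×[0,18]: [(0, 0) (53, 0) (53, 18) (0, 18)]
2. ⊥bis P3·P0 via (23.88,13.195): [(0, 0) (24.2678, 0) (23.7388, 18) (0, 18)]  |A|=432.0589
3. ⊥bis P3·P1 via (13.555,11.165): [(0, 0) (12.3586, 0) (14.2874, 18) (0, 18)]  |A|=239.8141
4. ⊥bis P3·P2 via (20.62,11.44): [(0, 0) (12.3586, 0) (14.2874, 18) (0, 18)]  |A|=239.8141
5. canonical 4-gon: [(0, 0) (12.3586, 0) (14.2874, 18) (0, 18)]
6. shoelace: 239.8141

Area of P3's cell: 239.8141 (4 vertices)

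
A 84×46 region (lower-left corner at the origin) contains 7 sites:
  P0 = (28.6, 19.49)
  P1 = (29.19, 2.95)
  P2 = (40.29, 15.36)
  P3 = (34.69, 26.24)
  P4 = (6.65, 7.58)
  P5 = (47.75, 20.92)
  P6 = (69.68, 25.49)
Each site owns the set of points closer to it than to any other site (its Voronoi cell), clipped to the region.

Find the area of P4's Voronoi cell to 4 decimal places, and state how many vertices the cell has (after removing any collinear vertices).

Area of P4's cell: 530.3210 (5 vertices)

1. box [0,84]×[0,46]: [(0, 0) (84, 0) (84, 46) (0, 46)]
2. ⊥bis P4·P0 via (17.625,13.535): [(0, 0) (24.969, 0) (0.0096, 46) (0, 46)]  |A|=574.5088
3. ⊥bis P4·P1 via (17.92,5.265): [(0, 0) (16.8385, 0) (19.0713, 10.8696) (0.0096, 46) (0, 46)]  |A|=530.321
4. ⊥bis P4·P2 via (23.47,11.47): [(0, 0) (16.8385, 0) (19.0713, 10.8696) (0.0096, 46) (0, 46)]  |A|=530.321
5. ⊥bis P4·P3 via (20.67,16.91): [(0, 0) (16.8385, 0) (19.0713, 10.8696) (0.0096, 46) (0, 46)]  |A|=530.321
6. ⊥bis P4·P5 via (27.2,14.25): [(0, 0) (16.8385, 0) (19.0713, 10.8696) (0.0096, 46) (0, 46)]  |A|=530.321
7. ⊥bis P4·P6 via (38.165,16.535): [(0, 0) (16.8385, 0) (19.0713, 10.8696) (0.0096, 46) (0, 46)]  |A|=530.321
8. canonical 5-gon: [(0, 0) (16.8385, 0) (19.0713, 10.8696) (0.0096, 46) (0, 46)]
9. shoelace: 530.321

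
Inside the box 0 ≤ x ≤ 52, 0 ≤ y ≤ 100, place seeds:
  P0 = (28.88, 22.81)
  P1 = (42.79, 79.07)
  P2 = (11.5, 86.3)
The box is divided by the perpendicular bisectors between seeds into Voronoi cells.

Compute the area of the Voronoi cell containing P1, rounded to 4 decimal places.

Area of P1's cell: 1303.4479

1. box [0,52]×[0,100]: [(0, 0) (52, 0) (52, 100) (0, 100)]
2. ⊥bis P1·P0 via (35.835,50.94): [(0, 59.8) (52, 46.9433) (52, 100) (0, 100)]  |A|=2424.674
3. ⊥bis P1·P2 via (27.145,82.685): [(20.6759, 54.688) (52, 46.9433) (52, 100) (31.1459, 100)]  |A|=1303.4479
4. canonical 4-gon: [(20.6759, 54.688) (52, 46.9433) (52, 100) (31.1459, 100)]
5. shoelace: 1303.4479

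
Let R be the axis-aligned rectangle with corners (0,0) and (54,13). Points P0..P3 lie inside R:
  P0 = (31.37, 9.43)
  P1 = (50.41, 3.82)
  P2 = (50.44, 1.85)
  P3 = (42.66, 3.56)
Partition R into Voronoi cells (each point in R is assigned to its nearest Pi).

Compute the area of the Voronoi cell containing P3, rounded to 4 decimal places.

1. box [0,54]×[0,13]: [(0, 0) (54, 0) (54, 13) (0, 13)]
2. ⊥bis P3·P0 via (37.015,6.495): [(33.6381, 0) (54, 0) (54, 13) (40.3971, 13)]  |A|=220.7712
3. ⊥bis P3·P1 via (46.535,3.69): [(33.6381, 0) (46.6588, 0) (46.2227, 13) (40.3971, 13)]  |A|=122.5007
4. ⊥bis P3·P2 via (46.55,2.705): [(33.6381, 0) (45.9555, 0) (46.5657, 2.7762) (46.2227, 13) (40.3971, 13)]  |A|=121.5244
5. canonical 5-gon: [(33.6381, 0) (45.9555, 0) (46.5657, 2.7762) (46.2227, 13) (40.3971, 13)]
6. shoelace: 121.5244

Area of P3's cell: 121.5244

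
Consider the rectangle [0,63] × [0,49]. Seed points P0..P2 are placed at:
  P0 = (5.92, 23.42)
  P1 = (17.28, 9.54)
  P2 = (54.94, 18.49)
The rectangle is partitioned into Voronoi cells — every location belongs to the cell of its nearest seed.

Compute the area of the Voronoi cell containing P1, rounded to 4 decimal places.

1. box [0,63]×[0,49]: [(0, 0) (63, 0) (63, 49) (0, 49)]
2. ⊥bis P1·P0 via (11.6,16.48): [(0, 6.9861) (0, 0) (63, 0) (63, 49) (51.3339, 49)]  |A|=2008.6292
3. ⊥bis P1·P2 via (36.11,14.015): [(31.6285, 32.8722) (0, 6.9861) (0, 0) (39.4407, 0)]  |A|=758.7311
4. canonical 4-gon: [(31.6285, 32.8722) (0, 6.9861) (0, 0) (39.4407, 0)]
5. shoelace: 758.7311

Area of P1's cell: 758.7311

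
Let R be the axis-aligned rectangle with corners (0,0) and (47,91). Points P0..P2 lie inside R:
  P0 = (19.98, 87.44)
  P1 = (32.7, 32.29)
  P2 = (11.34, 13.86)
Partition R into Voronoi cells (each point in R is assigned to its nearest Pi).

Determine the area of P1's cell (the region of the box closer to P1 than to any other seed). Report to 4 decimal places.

Area of P1's cell: 1764.0651

1. box [0,47]×[0,91]: [(0, 0) (47, 0) (47, 91) (0, 91)]
2. ⊥bis P1·P0 via (26.34,59.865): [(0, 53.7898) (0, 0) (47, 0) (47, 64.6301)]  |A|=2782.8687
3. ⊥bis P1·P2 via (22.02,23.075): [(0, 53.7898) (0, 48.5957) (41.9297, 0) (47, 0) (47, 64.6301)]  |A|=1764.0651
4. canonical 5-gon: [(0, 53.7898) (0, 48.5957) (41.9297, 0) (47, 0) (47, 64.6301)]
5. shoelace: 1764.0651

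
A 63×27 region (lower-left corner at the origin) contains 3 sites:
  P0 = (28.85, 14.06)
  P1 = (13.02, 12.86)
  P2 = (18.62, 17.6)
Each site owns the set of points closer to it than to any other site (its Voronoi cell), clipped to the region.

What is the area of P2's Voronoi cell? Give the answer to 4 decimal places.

1. box [0,63]×[0,27]: [(0, 0) (63, 0) (63, 27) (0, 27)]
2. ⊥bis P2·P0 via (23.735,15.83): [(0, 0) (18.2572, 0) (27.6003, 27) (0, 27)]  |A|=619.0756
3. ⊥bis P2·P1 via (15.82,15.23): [(21.2908, 8.7666) (27.6003, 27) (5.8575, 27)]  |A|=198.2218
4. canonical 3-gon: [(21.2908, 8.7666) (27.6003, 27) (5.8575, 27)]
5. shoelace: 198.2218

Area of P2's cell: 198.2218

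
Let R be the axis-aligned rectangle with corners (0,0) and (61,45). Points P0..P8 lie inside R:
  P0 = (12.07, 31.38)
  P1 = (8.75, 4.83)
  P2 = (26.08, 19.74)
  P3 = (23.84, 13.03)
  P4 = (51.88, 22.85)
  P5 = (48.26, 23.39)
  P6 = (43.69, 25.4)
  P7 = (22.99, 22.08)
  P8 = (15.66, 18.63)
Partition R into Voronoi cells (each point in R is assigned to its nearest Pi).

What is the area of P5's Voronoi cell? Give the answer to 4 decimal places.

1. box [0,61]×[0,45]: [(0, 0) (61, 0) (61, 45) (0, 45)]
2. ⊥bis P5·P0 via (30.165,27.385): [(24.119, 0) (61, 0) (61, 45) (34.054, 45)]  |A|=1436.1078
3. ⊥bis P5·P1 via (28.505,14.11): [(27.6405, 15.9504) (35.1332, 0) (61, 0) (61, 45) (34.054, 45)]  |A|=1348.2669
4. ⊥bis P5·P2 via (37.17,21.565): [(33.6297, 43.0782) (40.7188, 0) (61, 0) (61, 45) (34.054, 45)]  |A|=1078.5624
5. ⊥bis P5·P3 via (36.05,18.21): [(33.6297, 43.0782) (38.7817, 11.7709) (43.7755, 0) (61, 0) (61, 45) (34.054, 45)]  |A|=1060.5726
6. ⊥bis P5·P4 via (50.07,23.12): [(33.6297, 43.0782) (38.7817, 11.7709) (43.7755, 0) (46.6212, 0) (53.3339, 45) (34.054, 45)]  |A|=564.5607
7. ⊥bis P5·P6 via (45.975,24.395): [(39.5874, 9.8719) (43.7755, 0) (46.6212, 0) (52.4595, 39.1383)]  |A|=180.509
8. ⊥bis P5·P7 via (35.625,22.735): [(39.5874, 9.8719) (43.7755, 0) (46.6212, 0) (52.4595, 39.1383)]  |A|=180.509
9. ⊥bis P5·P8 via (31.96,21.01): [(39.5874, 9.8719) (43.7755, 0) (46.6212, 0) (52.4595, 39.1383)]  |A|=180.509
10. canonical 4-gon: [(39.5874, 9.8719) (43.7755, 0) (46.6212, 0) (52.4595, 39.1383)]
11. shoelace: 180.509

Area of P5's cell: 180.5090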